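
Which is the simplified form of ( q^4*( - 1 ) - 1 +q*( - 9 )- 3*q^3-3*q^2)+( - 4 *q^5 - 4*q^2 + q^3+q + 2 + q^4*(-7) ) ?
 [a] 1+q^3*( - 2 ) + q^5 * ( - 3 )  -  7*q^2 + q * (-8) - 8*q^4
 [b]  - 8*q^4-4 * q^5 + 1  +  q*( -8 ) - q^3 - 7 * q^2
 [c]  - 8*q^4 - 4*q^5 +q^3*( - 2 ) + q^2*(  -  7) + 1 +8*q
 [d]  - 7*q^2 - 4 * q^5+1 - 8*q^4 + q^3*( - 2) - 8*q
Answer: d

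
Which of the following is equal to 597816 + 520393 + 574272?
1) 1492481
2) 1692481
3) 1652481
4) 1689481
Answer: 2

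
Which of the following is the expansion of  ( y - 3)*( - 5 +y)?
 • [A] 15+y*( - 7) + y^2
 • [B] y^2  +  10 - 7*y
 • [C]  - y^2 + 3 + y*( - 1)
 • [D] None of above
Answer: D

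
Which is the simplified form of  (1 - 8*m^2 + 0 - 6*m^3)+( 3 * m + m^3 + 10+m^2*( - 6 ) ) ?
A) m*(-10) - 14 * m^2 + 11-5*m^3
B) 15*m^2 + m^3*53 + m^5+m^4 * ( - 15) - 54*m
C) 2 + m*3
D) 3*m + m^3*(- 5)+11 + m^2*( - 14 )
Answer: D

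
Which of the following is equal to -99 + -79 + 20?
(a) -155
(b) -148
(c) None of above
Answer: c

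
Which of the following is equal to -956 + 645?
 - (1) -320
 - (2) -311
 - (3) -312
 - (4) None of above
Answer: 2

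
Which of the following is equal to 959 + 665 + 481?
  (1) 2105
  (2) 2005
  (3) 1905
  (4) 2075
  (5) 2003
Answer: 1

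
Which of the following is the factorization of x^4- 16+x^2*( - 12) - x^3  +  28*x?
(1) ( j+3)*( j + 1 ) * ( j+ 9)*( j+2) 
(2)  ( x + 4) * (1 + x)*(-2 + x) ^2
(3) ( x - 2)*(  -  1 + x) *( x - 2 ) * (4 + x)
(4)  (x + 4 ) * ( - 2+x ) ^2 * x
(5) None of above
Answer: 3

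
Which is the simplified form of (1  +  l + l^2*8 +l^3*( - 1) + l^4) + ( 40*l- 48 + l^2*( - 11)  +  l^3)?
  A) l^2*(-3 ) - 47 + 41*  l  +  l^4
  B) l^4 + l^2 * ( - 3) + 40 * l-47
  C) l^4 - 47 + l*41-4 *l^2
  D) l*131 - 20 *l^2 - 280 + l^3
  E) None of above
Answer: A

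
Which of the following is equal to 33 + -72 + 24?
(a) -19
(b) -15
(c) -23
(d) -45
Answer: b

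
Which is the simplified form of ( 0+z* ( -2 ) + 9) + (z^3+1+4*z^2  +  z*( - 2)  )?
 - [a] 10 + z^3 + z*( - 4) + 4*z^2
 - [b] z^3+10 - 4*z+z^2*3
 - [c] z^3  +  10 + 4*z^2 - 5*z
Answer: a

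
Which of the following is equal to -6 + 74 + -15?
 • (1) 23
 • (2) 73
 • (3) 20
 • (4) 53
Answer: 4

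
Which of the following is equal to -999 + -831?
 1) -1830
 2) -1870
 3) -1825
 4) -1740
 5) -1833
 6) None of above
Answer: 1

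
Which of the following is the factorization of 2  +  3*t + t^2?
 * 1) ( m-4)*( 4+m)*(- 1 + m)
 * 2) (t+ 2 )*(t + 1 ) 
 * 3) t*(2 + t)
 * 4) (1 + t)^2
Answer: 2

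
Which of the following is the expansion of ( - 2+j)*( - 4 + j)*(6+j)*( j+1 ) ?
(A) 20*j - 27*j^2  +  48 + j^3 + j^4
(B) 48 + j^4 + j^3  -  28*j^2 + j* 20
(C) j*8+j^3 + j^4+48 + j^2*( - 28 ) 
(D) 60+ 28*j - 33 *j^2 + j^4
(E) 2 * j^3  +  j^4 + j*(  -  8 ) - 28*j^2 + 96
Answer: B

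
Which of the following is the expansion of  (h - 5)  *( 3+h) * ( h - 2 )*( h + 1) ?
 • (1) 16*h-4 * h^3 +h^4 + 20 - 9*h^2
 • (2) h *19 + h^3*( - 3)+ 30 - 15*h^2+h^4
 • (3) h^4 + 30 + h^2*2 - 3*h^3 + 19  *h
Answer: 2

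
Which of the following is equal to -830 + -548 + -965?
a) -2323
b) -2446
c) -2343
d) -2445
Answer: c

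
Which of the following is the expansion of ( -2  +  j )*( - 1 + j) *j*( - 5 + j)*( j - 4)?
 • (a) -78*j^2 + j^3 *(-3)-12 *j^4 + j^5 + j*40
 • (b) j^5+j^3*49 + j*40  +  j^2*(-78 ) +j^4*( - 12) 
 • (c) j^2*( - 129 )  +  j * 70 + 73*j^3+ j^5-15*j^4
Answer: b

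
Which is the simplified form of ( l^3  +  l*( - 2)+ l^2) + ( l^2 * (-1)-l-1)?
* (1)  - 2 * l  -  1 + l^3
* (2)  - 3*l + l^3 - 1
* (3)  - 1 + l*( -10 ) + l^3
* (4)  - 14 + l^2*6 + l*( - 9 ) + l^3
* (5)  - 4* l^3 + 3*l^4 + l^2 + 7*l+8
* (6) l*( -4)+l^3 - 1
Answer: 2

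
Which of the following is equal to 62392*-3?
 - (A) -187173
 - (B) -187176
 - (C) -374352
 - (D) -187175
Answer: B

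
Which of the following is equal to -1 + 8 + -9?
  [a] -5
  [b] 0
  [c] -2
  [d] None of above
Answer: c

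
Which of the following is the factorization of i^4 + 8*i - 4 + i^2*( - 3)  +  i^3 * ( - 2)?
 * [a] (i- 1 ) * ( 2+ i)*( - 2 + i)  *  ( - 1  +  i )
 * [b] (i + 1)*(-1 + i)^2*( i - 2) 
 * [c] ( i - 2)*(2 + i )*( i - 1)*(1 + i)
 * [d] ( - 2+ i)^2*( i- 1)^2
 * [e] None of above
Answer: a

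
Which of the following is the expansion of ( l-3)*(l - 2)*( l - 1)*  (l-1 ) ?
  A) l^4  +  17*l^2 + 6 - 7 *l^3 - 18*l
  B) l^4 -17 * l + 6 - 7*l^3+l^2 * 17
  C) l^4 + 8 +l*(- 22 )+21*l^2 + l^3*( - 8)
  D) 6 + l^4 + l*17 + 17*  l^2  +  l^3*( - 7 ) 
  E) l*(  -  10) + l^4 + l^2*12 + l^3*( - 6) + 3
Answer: B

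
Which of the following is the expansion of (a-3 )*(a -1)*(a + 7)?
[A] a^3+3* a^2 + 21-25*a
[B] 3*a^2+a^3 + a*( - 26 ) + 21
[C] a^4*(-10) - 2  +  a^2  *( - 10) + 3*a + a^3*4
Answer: A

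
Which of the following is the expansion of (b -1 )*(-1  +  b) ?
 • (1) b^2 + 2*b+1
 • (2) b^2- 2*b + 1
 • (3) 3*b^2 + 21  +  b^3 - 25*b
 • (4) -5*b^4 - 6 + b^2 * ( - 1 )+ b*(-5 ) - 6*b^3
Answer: 2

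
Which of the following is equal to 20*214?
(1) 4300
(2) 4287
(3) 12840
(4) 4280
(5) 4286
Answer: 4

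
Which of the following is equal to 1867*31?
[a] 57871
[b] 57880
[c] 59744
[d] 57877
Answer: d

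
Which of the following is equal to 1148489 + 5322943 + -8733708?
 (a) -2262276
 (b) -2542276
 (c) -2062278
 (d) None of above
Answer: a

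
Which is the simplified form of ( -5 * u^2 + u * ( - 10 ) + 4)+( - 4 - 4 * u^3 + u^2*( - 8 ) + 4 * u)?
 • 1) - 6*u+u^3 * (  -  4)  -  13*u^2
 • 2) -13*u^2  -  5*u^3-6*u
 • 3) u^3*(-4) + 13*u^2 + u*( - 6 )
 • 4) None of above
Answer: 1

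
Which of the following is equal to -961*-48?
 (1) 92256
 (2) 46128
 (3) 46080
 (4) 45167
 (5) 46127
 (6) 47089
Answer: 2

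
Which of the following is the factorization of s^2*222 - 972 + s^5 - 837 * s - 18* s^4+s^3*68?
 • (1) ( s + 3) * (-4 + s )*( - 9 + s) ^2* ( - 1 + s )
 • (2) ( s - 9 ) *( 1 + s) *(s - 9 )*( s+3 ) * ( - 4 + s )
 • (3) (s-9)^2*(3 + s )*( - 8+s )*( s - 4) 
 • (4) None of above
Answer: 2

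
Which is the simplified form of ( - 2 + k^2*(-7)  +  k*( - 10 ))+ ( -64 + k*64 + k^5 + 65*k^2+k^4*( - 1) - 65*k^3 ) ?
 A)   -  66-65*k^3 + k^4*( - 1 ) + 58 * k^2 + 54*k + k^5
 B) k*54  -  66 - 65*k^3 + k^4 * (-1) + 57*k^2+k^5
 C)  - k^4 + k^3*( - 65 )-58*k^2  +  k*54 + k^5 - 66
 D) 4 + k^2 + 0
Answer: A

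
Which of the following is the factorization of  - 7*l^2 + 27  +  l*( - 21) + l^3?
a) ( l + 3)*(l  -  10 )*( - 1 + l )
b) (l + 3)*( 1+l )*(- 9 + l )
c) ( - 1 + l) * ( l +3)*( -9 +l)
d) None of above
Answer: c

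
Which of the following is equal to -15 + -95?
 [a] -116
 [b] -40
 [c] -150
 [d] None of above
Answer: d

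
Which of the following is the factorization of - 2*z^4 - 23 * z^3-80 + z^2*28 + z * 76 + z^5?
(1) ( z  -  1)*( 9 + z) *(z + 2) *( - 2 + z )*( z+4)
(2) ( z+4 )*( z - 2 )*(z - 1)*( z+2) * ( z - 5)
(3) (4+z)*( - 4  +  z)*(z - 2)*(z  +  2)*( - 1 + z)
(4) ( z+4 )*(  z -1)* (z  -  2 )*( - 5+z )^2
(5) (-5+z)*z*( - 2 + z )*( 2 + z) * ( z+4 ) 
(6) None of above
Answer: 2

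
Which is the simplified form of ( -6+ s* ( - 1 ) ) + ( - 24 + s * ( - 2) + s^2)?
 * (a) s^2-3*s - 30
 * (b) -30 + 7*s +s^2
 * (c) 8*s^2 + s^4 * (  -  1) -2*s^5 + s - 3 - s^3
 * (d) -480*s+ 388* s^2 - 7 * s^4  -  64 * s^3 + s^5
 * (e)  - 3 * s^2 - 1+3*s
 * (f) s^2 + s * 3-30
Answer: a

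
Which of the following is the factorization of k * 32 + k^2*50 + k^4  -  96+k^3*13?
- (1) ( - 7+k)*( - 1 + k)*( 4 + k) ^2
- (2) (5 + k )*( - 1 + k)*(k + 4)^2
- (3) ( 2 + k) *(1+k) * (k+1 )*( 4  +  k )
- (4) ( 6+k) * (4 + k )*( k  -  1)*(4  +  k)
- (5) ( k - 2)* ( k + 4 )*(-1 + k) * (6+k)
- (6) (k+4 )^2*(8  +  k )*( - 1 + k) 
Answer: 4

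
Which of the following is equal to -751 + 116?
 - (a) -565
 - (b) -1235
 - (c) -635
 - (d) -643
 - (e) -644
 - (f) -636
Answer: c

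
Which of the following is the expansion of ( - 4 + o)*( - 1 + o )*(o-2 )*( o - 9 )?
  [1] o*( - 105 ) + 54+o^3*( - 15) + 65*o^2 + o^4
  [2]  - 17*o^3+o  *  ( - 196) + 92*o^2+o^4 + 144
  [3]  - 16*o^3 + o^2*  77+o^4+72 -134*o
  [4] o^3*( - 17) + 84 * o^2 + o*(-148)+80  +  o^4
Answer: 3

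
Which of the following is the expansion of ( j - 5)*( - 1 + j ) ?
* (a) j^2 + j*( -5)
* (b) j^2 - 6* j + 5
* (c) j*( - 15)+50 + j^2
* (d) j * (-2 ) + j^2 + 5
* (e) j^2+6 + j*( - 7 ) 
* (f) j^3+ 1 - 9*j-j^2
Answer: b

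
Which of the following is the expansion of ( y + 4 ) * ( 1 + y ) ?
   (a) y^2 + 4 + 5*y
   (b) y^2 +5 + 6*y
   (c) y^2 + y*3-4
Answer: a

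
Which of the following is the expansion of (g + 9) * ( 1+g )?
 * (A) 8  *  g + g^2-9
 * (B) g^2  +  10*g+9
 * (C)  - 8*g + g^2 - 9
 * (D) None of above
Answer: B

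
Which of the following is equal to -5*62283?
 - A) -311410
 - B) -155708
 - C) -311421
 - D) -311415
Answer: D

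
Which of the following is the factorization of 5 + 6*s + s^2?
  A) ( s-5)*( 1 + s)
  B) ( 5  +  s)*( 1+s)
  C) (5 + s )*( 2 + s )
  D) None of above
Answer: B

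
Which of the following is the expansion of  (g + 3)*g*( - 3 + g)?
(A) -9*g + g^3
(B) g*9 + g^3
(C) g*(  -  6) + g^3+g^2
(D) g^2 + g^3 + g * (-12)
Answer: A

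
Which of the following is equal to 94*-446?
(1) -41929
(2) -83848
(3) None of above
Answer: 3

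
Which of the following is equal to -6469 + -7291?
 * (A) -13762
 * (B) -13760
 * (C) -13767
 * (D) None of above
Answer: B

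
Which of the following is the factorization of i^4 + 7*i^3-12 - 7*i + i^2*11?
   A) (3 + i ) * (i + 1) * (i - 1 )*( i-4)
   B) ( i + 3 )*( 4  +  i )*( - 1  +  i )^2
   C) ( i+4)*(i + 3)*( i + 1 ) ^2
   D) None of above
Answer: D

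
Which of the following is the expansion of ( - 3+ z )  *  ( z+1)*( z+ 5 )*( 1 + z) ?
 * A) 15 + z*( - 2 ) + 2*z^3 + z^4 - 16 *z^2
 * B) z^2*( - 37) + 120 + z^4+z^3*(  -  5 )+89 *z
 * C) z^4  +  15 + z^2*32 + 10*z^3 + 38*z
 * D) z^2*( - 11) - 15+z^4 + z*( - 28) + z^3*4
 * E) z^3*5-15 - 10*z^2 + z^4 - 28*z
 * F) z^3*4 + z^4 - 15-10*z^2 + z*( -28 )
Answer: F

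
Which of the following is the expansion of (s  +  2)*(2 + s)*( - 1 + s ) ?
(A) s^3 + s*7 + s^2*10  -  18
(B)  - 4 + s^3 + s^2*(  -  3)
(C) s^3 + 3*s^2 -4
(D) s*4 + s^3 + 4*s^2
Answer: C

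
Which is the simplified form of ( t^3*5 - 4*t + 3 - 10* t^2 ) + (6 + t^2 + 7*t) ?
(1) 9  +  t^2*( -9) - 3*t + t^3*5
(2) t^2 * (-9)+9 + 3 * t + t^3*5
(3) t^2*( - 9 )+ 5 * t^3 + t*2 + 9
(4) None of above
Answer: 2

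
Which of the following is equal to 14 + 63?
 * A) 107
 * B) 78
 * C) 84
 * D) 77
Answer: D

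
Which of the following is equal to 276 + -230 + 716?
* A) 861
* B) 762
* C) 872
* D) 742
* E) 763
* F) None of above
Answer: B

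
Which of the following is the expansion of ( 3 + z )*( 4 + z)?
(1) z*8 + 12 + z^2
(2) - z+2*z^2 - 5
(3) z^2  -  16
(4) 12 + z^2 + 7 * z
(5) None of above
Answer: 4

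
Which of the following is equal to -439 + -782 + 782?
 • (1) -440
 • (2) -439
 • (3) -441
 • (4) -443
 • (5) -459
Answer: 2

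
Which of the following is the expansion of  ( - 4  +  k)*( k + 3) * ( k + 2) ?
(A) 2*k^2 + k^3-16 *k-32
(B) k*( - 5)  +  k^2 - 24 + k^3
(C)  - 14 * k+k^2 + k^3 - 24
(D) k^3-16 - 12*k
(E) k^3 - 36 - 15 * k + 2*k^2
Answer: C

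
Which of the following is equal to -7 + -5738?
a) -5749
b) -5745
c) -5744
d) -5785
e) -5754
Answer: b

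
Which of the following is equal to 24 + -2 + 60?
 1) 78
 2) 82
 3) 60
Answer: 2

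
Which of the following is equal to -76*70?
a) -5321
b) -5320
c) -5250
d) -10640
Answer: b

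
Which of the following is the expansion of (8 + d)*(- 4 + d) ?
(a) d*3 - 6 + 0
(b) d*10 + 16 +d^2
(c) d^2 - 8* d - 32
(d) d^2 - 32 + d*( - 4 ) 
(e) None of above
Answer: e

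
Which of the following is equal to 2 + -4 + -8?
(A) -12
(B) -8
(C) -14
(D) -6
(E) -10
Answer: E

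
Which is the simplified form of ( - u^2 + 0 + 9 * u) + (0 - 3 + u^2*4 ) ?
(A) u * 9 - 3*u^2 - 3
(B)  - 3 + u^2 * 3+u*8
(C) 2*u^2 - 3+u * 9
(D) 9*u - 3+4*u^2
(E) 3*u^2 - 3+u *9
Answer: E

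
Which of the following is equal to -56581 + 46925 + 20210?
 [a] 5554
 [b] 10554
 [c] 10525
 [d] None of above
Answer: b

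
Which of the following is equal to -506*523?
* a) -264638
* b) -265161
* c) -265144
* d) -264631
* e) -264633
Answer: a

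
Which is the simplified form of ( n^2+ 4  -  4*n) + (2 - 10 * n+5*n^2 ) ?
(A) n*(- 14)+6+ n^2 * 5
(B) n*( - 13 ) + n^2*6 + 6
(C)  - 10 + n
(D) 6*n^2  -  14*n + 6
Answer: D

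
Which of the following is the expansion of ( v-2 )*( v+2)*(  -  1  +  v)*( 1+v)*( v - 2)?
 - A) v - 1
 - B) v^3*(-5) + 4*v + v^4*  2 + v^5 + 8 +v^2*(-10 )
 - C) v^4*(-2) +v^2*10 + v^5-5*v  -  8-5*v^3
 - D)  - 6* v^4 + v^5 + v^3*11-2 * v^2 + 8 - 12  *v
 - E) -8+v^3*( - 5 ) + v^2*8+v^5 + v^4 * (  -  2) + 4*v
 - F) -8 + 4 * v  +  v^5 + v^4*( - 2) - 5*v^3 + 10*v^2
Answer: F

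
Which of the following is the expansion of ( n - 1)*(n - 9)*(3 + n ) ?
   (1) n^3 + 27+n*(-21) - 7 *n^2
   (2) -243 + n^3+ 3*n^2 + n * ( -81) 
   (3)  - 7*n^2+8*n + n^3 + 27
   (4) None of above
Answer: 1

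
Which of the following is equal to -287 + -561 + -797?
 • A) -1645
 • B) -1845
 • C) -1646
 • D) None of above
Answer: A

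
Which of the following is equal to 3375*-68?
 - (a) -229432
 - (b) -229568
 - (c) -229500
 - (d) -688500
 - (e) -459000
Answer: c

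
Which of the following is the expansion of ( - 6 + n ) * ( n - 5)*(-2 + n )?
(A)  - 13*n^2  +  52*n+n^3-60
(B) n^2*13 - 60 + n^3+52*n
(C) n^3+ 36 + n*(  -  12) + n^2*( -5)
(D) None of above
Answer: A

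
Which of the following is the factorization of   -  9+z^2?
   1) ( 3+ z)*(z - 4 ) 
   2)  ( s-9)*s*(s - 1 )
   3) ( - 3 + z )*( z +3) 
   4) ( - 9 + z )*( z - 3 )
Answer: 3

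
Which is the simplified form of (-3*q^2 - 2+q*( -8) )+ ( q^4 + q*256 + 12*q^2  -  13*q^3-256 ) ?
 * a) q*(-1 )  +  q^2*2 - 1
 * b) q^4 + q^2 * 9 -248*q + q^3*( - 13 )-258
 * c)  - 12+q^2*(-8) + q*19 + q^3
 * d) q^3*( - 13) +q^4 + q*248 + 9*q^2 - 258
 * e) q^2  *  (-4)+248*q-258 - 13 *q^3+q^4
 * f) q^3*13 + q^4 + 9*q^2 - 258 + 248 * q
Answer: d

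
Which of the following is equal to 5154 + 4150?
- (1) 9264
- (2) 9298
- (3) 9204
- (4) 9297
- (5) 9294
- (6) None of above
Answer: 6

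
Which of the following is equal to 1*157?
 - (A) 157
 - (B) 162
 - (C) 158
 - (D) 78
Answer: A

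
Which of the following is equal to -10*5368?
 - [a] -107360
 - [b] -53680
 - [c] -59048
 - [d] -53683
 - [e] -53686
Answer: b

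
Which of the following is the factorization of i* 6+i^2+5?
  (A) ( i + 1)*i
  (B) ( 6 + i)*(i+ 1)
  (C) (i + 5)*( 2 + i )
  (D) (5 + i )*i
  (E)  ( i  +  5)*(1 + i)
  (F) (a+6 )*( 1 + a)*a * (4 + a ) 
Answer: E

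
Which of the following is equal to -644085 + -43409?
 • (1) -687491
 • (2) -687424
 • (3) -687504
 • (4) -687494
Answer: 4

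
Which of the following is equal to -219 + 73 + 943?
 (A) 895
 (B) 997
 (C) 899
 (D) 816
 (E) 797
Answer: E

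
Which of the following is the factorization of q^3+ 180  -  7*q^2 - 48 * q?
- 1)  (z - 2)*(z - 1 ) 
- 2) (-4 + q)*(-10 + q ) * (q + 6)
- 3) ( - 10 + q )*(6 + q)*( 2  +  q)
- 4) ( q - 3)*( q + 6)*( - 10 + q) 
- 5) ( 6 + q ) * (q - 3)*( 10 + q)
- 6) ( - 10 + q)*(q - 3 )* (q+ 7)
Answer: 4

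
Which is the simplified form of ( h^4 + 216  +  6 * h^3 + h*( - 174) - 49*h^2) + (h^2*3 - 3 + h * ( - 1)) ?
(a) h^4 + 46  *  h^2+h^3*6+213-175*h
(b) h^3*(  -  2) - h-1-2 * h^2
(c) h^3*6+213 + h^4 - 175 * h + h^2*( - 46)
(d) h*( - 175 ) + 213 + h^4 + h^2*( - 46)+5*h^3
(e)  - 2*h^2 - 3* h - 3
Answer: c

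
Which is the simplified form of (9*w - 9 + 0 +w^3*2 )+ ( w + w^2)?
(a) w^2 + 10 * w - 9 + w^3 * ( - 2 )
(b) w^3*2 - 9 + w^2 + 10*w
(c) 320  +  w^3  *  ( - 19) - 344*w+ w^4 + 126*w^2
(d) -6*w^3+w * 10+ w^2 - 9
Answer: b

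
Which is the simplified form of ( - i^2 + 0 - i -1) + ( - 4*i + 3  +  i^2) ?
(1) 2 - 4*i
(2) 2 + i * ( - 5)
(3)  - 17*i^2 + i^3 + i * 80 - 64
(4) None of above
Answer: 2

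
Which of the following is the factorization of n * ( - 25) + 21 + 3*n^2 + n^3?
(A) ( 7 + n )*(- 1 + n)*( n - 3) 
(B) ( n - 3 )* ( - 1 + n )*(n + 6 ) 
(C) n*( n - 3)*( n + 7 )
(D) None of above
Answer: A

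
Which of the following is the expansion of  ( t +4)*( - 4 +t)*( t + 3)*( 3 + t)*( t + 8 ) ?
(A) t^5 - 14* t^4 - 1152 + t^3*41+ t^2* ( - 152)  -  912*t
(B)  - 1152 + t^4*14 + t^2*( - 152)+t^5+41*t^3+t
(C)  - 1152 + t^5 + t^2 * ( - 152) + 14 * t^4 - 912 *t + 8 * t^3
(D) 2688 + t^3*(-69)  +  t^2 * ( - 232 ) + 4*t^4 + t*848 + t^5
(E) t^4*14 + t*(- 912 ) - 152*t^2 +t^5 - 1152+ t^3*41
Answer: E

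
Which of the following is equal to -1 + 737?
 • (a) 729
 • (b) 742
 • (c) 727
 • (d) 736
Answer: d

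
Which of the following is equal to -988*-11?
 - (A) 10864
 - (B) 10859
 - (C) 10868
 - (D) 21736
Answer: C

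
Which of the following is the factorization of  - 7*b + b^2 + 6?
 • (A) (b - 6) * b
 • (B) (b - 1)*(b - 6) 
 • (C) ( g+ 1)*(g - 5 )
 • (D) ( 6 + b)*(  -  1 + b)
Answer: B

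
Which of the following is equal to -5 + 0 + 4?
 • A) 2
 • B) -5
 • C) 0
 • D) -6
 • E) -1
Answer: E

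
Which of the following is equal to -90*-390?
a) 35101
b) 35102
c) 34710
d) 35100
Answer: d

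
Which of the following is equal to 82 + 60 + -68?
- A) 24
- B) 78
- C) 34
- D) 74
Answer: D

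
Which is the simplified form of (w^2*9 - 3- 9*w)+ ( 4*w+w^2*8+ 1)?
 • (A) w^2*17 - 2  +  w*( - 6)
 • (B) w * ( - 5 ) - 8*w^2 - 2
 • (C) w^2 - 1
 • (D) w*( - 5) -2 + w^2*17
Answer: D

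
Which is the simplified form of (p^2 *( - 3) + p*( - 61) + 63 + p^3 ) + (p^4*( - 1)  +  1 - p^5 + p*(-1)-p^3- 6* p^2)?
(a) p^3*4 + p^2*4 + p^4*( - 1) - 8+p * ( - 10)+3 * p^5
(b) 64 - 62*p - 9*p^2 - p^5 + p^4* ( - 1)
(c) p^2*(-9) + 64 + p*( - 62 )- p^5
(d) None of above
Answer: b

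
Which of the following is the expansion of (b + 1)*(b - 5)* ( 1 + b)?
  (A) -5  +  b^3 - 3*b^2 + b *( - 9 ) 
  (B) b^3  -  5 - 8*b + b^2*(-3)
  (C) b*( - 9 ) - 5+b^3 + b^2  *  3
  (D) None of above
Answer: A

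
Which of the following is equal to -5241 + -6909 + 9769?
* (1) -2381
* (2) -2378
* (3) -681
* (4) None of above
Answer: 1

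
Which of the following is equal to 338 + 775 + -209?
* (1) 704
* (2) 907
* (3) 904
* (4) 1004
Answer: 3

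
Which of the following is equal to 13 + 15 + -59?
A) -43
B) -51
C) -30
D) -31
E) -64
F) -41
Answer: D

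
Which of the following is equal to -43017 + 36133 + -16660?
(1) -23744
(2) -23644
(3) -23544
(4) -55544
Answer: 3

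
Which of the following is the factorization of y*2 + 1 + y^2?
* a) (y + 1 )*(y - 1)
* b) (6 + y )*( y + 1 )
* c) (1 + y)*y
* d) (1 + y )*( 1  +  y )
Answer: d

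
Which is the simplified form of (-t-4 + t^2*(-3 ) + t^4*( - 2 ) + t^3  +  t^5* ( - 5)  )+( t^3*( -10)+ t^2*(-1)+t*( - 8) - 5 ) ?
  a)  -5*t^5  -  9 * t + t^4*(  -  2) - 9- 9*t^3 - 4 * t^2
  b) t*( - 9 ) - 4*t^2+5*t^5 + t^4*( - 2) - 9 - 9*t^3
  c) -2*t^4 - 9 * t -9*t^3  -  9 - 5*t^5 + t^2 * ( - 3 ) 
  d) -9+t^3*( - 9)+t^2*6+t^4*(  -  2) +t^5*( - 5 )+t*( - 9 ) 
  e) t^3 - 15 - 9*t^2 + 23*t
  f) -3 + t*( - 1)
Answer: a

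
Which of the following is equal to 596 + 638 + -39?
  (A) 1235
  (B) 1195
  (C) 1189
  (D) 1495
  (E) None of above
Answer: B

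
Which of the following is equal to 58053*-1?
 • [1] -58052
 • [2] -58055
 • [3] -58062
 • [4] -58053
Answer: 4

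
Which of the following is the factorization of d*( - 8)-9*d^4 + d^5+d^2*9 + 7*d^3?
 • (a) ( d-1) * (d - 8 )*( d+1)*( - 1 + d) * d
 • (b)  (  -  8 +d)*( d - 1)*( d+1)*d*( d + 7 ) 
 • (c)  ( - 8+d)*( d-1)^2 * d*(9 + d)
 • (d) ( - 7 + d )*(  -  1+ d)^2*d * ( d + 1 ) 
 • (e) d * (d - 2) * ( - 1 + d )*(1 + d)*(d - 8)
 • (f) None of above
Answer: a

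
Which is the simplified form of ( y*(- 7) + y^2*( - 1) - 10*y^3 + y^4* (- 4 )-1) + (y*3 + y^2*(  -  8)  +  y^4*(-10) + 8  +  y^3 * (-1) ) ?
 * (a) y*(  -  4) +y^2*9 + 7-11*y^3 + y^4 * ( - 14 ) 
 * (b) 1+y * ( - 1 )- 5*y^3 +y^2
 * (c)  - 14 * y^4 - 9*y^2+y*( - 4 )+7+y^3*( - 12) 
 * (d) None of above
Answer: d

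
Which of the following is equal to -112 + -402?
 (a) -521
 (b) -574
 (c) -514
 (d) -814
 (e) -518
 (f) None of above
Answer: c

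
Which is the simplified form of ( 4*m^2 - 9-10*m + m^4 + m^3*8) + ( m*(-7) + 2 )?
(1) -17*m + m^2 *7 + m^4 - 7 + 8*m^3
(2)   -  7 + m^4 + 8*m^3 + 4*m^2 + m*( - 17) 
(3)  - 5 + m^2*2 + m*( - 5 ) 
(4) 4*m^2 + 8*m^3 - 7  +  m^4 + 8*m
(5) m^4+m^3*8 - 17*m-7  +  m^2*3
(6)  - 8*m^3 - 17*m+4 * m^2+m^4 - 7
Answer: 2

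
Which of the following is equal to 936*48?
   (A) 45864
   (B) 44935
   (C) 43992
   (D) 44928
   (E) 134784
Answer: D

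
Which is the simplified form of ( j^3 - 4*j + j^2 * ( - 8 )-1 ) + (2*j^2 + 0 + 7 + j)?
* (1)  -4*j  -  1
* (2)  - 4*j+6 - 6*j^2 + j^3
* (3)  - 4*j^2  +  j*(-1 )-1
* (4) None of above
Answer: 4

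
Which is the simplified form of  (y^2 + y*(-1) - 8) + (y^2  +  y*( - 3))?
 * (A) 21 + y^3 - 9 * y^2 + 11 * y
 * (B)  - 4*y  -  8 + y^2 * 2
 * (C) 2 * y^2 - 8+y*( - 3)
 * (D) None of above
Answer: B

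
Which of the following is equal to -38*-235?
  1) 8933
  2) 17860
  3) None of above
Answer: 3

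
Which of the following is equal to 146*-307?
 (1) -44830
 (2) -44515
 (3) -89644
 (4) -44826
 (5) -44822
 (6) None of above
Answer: 5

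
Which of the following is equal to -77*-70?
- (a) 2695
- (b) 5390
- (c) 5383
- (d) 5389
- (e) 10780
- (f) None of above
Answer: b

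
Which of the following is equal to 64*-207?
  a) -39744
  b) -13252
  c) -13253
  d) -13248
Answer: d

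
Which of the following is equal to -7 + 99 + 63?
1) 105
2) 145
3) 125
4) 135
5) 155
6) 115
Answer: 5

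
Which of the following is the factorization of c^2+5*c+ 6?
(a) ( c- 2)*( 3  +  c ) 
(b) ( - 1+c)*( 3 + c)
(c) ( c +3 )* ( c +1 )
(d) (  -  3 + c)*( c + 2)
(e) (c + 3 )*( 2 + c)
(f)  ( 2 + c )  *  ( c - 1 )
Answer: e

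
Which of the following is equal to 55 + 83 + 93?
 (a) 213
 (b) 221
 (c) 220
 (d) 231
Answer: d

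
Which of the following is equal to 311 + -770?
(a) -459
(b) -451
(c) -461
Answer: a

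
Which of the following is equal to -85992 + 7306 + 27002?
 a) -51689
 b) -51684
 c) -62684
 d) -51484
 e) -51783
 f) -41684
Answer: b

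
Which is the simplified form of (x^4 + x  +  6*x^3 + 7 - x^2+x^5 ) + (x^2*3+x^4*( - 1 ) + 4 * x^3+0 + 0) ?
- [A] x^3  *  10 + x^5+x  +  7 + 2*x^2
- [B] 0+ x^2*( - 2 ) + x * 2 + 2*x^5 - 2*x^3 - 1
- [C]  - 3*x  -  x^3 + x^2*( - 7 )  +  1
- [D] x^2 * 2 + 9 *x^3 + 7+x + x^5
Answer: A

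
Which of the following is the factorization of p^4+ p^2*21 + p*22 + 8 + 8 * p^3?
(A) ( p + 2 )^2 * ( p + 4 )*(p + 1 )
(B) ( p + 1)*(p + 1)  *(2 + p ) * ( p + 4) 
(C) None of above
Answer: B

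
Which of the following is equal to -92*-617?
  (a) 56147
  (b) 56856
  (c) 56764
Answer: c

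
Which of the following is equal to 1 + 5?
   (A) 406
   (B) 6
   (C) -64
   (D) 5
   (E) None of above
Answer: B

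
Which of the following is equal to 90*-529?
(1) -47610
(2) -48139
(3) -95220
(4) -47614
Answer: 1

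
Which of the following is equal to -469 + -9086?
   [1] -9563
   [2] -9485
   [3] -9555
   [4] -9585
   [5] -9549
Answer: 3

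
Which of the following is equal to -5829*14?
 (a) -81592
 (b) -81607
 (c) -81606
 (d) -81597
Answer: c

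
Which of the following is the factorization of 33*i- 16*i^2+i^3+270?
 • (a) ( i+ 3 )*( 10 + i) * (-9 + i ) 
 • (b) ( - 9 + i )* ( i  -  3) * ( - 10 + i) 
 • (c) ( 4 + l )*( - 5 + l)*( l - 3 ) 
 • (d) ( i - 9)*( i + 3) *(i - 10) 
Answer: d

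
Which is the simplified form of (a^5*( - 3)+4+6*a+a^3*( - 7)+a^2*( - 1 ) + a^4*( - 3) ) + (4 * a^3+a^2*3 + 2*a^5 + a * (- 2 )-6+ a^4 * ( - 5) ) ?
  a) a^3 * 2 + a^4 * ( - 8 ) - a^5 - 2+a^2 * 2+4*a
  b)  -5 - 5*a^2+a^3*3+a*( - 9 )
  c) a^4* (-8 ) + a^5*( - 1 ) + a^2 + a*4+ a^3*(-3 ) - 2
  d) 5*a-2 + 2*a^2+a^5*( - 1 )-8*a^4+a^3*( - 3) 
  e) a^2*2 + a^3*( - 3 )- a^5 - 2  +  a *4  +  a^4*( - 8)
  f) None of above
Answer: e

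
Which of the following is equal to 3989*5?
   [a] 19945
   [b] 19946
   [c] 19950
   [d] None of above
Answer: a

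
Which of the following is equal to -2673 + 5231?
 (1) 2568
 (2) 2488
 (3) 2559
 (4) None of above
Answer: 4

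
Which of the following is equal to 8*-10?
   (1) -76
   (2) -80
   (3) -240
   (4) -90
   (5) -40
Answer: 2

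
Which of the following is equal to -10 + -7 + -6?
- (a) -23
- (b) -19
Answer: a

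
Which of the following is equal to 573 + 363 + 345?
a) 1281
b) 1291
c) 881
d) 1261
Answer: a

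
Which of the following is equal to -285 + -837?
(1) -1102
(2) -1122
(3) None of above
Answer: 2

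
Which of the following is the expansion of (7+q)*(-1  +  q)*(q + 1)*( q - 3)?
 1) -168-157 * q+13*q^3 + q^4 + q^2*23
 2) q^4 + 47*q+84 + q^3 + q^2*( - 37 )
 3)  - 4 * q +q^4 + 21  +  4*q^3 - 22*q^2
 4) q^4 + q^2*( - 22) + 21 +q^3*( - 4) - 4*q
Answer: 3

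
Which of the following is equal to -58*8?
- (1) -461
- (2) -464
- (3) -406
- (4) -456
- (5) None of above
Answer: 2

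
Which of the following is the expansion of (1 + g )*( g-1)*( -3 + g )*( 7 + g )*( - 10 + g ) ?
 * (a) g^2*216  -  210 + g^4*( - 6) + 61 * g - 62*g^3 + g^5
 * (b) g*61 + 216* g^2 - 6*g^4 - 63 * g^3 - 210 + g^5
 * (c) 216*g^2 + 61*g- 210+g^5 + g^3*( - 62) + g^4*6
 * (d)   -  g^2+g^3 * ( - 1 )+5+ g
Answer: a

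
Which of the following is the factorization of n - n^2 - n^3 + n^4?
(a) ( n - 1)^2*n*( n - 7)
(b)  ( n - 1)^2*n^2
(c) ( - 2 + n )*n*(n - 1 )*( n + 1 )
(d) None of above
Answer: d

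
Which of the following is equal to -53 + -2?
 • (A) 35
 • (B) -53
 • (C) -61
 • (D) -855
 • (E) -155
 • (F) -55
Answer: F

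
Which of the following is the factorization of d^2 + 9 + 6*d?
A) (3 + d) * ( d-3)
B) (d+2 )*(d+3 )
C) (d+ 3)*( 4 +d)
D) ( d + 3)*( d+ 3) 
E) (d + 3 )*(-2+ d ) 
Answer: D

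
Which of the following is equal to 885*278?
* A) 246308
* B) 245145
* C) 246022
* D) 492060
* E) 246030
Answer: E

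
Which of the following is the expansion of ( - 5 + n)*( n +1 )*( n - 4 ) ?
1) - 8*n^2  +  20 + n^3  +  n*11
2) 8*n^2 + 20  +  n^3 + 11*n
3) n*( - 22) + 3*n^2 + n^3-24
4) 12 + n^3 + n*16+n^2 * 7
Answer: 1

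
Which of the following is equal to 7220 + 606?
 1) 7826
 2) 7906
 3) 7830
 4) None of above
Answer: 1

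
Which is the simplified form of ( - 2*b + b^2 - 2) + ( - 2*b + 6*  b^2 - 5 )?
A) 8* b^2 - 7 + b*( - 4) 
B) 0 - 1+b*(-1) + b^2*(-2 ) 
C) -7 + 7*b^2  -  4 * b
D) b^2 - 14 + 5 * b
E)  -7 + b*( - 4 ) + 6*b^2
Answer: C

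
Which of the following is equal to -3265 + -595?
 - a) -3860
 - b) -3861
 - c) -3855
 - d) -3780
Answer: a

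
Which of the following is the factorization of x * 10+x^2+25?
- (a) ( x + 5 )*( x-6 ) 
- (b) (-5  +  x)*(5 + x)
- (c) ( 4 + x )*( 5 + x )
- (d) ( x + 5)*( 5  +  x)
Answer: d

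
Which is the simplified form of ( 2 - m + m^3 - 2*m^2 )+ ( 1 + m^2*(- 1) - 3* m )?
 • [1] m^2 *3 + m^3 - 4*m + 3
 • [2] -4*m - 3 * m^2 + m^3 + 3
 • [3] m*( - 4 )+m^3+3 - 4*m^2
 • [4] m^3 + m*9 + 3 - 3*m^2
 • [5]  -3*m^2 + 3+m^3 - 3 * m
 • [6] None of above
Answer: 2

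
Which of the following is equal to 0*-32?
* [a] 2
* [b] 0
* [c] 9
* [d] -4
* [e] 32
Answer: b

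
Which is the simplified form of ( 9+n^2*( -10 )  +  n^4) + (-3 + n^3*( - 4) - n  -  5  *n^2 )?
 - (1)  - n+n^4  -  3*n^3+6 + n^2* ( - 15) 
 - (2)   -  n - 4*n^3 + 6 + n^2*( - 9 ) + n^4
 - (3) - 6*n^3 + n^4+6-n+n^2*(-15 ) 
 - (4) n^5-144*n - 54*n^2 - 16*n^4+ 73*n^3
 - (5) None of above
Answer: 5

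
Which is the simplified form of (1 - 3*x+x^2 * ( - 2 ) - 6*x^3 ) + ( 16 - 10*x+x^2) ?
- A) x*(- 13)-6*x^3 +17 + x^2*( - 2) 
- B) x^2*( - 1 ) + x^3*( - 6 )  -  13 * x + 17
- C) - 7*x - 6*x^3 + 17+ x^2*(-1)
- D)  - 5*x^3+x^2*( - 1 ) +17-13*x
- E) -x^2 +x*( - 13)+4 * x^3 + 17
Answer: B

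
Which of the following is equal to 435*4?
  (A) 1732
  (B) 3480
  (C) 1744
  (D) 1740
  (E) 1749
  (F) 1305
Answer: D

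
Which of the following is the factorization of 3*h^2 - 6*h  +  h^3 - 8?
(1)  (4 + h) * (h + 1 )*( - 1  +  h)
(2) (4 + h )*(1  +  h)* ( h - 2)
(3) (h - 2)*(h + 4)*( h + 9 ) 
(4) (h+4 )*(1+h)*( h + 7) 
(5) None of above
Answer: 2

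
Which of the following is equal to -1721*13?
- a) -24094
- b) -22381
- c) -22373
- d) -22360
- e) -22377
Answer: c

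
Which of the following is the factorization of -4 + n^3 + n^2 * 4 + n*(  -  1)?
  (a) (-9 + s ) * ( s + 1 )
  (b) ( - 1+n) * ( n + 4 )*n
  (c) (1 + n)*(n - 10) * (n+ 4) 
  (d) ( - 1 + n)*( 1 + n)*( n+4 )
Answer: d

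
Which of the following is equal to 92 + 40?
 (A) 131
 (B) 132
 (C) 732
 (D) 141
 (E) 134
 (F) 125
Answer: B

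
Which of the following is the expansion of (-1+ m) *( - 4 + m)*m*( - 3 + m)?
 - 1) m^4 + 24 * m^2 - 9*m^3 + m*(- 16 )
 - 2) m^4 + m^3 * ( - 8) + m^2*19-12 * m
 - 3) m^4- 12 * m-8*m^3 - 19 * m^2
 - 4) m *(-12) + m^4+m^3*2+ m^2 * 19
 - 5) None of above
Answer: 2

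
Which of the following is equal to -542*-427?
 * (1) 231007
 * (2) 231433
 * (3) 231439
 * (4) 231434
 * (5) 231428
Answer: 4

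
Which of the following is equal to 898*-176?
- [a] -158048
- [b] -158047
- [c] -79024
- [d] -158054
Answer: a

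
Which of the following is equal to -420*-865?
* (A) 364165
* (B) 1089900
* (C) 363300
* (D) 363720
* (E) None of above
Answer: C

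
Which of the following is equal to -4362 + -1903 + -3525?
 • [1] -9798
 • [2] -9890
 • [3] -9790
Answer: 3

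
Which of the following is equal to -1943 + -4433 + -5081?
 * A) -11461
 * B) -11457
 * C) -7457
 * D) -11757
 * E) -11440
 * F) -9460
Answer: B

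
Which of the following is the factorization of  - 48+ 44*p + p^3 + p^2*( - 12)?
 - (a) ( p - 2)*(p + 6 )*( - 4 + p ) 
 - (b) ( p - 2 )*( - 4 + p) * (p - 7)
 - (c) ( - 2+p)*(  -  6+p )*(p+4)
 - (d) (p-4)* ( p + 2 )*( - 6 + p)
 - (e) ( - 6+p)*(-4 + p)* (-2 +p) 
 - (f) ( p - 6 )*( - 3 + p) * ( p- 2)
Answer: e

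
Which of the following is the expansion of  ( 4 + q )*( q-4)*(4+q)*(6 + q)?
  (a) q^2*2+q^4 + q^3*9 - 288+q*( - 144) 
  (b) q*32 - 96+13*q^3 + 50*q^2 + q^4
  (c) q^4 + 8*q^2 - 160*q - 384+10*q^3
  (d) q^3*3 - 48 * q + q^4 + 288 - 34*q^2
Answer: c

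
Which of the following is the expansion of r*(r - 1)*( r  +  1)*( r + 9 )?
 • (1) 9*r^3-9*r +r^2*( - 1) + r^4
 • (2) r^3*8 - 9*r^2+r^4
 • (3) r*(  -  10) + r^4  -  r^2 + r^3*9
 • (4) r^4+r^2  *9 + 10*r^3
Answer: 1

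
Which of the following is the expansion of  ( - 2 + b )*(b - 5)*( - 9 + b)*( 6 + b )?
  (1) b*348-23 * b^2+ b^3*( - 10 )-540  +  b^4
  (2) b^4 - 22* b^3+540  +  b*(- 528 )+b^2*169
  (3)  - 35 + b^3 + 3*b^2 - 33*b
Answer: 1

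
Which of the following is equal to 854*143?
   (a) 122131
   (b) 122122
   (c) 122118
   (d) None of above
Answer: b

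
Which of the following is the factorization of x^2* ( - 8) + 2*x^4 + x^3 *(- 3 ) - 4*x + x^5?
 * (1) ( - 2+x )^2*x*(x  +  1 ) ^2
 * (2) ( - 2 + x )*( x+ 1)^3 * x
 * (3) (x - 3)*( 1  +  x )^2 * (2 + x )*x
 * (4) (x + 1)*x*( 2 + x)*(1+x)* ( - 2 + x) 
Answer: 4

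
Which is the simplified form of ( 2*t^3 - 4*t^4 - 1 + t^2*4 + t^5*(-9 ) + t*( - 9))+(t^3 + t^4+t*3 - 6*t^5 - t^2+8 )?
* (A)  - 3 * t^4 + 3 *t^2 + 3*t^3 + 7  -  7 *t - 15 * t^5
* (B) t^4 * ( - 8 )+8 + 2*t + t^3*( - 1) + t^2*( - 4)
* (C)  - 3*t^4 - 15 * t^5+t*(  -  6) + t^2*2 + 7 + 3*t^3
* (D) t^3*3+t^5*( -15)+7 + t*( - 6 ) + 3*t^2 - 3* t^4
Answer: D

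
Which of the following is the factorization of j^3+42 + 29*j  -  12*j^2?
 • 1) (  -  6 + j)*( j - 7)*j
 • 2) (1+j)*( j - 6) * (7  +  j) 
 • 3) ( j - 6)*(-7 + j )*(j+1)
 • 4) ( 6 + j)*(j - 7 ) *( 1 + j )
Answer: 3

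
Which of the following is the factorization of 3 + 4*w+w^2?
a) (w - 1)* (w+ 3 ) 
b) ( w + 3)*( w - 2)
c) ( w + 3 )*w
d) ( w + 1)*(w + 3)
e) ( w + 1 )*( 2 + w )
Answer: d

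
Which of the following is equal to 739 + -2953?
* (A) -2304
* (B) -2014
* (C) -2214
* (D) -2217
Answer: C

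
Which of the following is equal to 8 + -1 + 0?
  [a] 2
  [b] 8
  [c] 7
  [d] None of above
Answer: c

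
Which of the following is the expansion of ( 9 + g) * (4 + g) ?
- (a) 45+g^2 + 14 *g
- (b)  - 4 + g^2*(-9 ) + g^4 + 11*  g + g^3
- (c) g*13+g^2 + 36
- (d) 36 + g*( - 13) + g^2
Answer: c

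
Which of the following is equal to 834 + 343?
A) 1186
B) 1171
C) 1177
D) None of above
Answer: C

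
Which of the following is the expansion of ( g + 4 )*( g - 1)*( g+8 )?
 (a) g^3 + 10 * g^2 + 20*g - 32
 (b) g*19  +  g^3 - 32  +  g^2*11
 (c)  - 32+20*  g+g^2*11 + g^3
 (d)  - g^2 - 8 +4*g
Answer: c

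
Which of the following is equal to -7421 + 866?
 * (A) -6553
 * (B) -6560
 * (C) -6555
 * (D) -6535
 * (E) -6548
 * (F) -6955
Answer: C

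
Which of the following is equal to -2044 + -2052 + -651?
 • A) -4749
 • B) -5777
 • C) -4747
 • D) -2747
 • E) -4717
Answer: C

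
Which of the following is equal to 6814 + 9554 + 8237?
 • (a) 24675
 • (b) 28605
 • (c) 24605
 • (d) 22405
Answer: c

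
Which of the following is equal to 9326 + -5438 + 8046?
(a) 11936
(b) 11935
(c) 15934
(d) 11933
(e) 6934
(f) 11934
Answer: f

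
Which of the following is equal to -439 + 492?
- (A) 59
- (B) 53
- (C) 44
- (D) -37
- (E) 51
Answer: B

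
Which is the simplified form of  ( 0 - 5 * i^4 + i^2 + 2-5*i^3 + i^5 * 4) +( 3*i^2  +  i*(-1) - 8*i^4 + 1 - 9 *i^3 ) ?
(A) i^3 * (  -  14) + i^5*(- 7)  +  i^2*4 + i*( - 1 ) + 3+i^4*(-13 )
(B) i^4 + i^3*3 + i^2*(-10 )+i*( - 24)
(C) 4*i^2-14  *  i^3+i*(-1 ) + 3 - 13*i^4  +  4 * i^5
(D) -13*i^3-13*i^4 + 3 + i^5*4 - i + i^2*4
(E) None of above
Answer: C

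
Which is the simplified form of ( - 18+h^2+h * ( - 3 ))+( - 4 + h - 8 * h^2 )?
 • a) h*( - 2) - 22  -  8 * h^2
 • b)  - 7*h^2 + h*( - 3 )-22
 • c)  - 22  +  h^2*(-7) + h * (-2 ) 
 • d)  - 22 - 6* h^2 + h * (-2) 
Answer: c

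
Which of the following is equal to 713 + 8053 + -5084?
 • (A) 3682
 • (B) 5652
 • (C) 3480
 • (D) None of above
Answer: A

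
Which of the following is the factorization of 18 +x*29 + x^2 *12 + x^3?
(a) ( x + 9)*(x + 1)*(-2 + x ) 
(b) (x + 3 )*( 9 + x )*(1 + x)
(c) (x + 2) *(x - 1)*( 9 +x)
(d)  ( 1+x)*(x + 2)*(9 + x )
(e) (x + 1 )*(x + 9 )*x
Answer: d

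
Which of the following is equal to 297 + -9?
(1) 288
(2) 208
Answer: 1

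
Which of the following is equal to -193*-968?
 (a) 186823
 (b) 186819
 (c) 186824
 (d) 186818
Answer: c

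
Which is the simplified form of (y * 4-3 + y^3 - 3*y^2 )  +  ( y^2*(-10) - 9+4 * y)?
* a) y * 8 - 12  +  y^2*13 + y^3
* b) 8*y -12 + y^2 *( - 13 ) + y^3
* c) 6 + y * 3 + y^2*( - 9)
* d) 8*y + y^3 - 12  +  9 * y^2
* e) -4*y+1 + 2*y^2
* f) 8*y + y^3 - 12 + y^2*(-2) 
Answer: b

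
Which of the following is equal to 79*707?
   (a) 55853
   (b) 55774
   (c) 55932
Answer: a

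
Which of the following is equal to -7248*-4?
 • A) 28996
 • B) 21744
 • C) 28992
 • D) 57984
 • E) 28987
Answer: C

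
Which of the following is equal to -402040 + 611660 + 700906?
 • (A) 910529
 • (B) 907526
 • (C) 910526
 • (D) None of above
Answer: C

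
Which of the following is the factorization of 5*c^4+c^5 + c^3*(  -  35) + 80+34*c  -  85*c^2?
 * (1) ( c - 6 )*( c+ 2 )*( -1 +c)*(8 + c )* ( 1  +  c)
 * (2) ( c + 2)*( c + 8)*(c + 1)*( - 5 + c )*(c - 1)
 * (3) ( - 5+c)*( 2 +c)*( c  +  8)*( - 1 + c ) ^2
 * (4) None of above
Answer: 2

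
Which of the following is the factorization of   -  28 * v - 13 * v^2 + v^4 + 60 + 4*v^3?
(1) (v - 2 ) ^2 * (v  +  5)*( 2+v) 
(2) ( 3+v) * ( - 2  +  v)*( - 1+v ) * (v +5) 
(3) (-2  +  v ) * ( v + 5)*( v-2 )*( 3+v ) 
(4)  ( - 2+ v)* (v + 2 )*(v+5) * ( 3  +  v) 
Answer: 3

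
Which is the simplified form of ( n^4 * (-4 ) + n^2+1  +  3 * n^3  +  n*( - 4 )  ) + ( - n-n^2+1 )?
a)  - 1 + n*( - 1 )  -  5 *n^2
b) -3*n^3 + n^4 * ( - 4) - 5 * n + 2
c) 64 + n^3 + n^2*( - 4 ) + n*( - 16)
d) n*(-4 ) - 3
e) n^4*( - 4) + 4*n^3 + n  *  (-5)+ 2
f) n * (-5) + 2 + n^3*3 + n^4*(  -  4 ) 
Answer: f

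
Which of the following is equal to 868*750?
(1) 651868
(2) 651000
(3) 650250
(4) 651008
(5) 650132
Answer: 2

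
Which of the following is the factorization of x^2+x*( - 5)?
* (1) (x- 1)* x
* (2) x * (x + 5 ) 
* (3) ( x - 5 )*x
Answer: 3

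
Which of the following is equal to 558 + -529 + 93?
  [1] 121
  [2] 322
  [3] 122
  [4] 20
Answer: 3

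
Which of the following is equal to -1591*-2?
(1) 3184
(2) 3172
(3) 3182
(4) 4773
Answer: 3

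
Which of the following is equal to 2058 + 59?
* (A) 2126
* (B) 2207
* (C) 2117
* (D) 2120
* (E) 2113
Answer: C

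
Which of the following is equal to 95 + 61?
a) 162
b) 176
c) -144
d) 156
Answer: d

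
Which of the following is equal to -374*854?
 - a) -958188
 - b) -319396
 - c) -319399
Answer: b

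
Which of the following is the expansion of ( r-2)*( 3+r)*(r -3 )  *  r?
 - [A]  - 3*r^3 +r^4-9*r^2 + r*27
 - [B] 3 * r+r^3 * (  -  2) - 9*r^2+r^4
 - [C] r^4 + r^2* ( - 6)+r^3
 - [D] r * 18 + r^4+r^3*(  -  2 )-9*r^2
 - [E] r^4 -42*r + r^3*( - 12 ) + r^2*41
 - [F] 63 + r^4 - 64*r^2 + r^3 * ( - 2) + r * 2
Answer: D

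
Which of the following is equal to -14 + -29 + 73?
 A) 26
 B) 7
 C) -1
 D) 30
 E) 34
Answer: D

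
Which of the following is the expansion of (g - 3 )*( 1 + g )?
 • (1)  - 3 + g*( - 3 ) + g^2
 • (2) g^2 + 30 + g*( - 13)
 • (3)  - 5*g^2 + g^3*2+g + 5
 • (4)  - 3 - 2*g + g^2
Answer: 4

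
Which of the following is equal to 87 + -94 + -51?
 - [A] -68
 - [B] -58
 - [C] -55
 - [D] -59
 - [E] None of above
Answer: B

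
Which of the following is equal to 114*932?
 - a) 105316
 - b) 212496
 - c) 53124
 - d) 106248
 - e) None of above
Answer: d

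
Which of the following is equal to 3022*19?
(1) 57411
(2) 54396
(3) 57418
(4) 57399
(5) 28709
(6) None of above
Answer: 3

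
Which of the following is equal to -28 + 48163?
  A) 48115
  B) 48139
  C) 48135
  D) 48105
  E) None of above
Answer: C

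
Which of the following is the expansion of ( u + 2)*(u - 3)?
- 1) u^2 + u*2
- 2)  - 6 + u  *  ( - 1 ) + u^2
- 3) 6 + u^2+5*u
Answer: 2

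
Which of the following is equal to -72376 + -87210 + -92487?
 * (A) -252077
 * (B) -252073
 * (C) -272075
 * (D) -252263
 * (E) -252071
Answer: B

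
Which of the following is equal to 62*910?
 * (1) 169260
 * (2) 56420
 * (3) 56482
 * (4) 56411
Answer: 2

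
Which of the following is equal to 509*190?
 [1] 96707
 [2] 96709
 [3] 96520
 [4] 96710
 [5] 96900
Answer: 4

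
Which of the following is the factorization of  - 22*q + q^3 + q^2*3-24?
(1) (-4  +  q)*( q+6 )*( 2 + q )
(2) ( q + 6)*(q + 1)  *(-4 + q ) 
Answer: 2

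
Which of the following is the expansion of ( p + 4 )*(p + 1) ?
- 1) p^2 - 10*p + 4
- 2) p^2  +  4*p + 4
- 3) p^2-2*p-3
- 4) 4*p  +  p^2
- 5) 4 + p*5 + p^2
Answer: 5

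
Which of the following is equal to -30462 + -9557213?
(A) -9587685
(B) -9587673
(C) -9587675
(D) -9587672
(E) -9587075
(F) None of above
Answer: C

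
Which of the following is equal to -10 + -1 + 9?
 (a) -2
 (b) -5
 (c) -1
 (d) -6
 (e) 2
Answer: a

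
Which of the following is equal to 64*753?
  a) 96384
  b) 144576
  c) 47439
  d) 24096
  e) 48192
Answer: e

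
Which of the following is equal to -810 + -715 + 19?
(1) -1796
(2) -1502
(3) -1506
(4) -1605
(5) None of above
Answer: 3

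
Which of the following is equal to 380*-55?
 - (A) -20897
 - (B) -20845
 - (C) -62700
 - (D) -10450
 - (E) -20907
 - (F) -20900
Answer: F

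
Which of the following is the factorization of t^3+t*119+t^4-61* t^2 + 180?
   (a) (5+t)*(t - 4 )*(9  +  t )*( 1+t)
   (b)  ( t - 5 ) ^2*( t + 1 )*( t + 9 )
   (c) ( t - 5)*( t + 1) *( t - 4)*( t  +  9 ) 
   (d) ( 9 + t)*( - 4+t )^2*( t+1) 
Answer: c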